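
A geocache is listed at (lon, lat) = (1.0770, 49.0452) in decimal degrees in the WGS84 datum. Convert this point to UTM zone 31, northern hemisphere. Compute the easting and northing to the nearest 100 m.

Zone 31 central meridian λ₀ = 6×31 − 183 = 3°; Δλ = -1.9230°.
Transverse Mercator on WGS84 with k₀ = 0.9996 gives E = 359477.929 m, N = 5434261.720 m.

E 359500 m, N 5434300 m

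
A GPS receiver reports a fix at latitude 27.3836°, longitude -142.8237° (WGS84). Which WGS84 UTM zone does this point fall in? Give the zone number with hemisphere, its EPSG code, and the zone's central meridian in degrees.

Zone 7N (EPSG:32607), central meridian -141°

UTM zone = ⌊(λ + 180)/6⌋ + 1; -142.8237° ∈ [-144°, -138°) → zone 7.
Hemisphere: N (φ ≥ 0).
Central meridian λ₀ = 6×7 − 183 = -141°.
EPSG code: 32607.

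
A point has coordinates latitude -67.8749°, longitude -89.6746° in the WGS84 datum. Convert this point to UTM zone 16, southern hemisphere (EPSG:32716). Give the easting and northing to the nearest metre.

E 387615 m, N 2468653 m

Zone 16 central meridian λ₀ = 6×16 − 183 = -87°; Δλ = -2.6746°.
Transverse Mercator on WGS84 with k₀ = 0.9996 gives E = 387614.726 m, N = 2468652.616 m.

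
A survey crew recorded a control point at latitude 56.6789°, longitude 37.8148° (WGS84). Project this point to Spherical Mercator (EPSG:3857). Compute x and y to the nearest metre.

x 4209524 m, y 7694770 m

Web Mercator is spherical with R = a = 6378137 m.
x = R·λ = 6378137 × 0.659992766 = 4209524.280 m.
y = R·ln tan(π/4 + φ/2) = 6378137 × 1.206429064 = 7694769.849 m.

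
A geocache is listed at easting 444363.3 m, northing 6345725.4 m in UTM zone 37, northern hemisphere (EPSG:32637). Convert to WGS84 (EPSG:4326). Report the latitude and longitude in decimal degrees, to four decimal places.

lat 57.2512°, lon 38.0779°

Zone 37N: λ₀ = 39°, k₀ = 0.9996, false easting 500000 m.
Meridian distance M = (N − FN)/k₀ = 6348264.7 m.
Inverse transverse Mercator on WGS84 gives φ = 57.25119958°, λ = 38.07789937°.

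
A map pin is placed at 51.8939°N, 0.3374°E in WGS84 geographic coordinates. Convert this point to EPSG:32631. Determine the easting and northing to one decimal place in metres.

E 316794.9 m, N 5752588.2 m

Zone 31 central meridian λ₀ = 6×31 − 183 = 3°; Δλ = -2.6626°.
Transverse Mercator on WGS84 with k₀ = 0.9996 gives E = 316794.910 m, N = 5752588.246 m.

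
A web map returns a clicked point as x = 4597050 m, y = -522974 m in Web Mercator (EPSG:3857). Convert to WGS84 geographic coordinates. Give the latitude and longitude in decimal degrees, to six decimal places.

lat -4.692700°, lon 41.296003°

R = 6378137 m. λ = x/R = 41.29600277°.
φ = 2·arctan(exp(y/R)) − 90° = 2·arctan(0.92128) − 90° = -4.69270003°.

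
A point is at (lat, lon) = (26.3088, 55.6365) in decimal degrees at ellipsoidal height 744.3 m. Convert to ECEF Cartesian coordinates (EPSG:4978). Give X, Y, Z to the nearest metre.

WGS84: a = 6378137 m, e² = 0.006694380; N(φ) = a/√(1−e²sin²φ) = 6382334.780 m.
X = (N+h)·cosφ·cosλ = 3229681.683 m; Y = (N+h)·cosφ·sinλ = 4723283.042 m; Z = (N(1−e²)+h)·sinφ = 2810100.862 m.

X 3229682 m, Y 4723283 m, Z 2810101 m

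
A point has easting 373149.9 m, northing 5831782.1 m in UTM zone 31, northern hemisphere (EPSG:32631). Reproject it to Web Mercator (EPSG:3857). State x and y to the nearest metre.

x 125357 m, y 6913235 m

Unproject from UTM 31N (λ₀ = 3°) → φ = 52.62119974°, λ = 1.12609948°.
Web Mercator (R = 6378137 m): x = 125356.821 m, y = 6913235.204 m.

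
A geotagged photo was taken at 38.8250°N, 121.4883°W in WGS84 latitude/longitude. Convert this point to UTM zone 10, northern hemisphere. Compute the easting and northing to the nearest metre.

Zone 10 central meridian λ₀ = 6×10 − 183 = -123°; Δλ = +1.5117°.
Transverse Mercator on WGS84 with k₀ = 0.9996 gives E = 631225.883 m, N = 4298442.406 m.

E 631226 m, N 4298442 m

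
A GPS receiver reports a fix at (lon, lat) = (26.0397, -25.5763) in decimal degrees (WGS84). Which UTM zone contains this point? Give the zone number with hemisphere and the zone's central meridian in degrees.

Zone 35S, central meridian 27°

UTM zone = ⌊(λ + 180)/6⌋ + 1; 26.0397° ∈ [24°, 30°) → zone 35.
Hemisphere: S (φ < 0).
Central meridian λ₀ = 6×35 − 183 = 27°.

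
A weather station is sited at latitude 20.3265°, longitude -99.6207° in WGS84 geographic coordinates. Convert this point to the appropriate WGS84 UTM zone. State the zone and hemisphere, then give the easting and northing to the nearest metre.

Longitude -99.6207° lies in the 6° band [-102°, -96°), giving zone 14; latitude is north of the equator, so 14N.
Zone 14 central meridian λ₀ = 6×14 − 183 = -99°; Δλ = -0.6207°.
Transverse Mercator on WGS84 with k₀ = 0.9996 gives E = 435205.487 m, N = 2247734.387 m.

Zone 14N: E 435205 m, N 2247734 m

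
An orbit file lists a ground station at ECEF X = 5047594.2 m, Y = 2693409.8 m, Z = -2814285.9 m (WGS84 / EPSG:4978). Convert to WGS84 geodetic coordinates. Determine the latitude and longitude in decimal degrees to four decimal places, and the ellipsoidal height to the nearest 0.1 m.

λ = atan2(Y, X) = 28.08450052°; p = √(X²+Y²) = 5721246.7 m.
Bowring's method on WGS84 (a = 6378137 m, b = 6356752.314 m) gives φ = -26.34530016°, h = 2006.414 m.

lat -26.3453°, lon 28.0845°, h 2006.4 m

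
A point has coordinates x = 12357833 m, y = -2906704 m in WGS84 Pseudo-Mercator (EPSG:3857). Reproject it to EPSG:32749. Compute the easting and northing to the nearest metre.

E 501239 m, N 7207171 m

Web Mercator inverse (R = 6378137 m) → φ = -25.25179663°, λ = 111.01230262°.
UTM 49S forward: E = 501238.912 m, N = 7207170.640 m.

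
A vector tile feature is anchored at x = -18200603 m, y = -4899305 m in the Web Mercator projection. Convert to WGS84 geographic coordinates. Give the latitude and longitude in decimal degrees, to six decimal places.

R = 6378137 m. λ = x/R = -163.49879855°.
φ = 2·arctan(exp(y/R)) − 90° = 2·arctan(0.46387) − 90° = -40.22919923°.

lat -40.229199°, lon -163.498799°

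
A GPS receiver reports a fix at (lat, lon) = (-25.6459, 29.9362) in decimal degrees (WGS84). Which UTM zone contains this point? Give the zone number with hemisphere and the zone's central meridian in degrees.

Zone 35S, central meridian 27°

UTM zone = ⌊(λ + 180)/6⌋ + 1; 29.9362° ∈ [24°, 30°) → zone 35.
Hemisphere: S (φ < 0).
Central meridian λ₀ = 6×35 − 183 = 27°.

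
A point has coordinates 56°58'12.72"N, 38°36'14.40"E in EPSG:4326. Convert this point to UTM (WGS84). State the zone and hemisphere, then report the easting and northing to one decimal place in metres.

Longitude 38.6040° lies in the 6° band [36°, 42°), giving zone 37; latitude is north of the equator, so 37N.
Zone 37 central meridian λ₀ = 6×37 − 183 = 39°; Δλ = -0.3960°.
Transverse Mercator on WGS84 with k₀ = 0.9996 gives E = 475924.694 m, N = 6314138.485 m.

Zone 37N: E 475924.7 m, N 6314138.5 m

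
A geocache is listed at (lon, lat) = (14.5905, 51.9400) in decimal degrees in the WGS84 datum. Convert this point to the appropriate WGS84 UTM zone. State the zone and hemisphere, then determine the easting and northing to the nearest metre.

Zone 33N: E 471850 m, N 5754444 m

Longitude 14.5905° lies in the 6° band [12°, 18°), giving zone 33; latitude is north of the equator, so 33N.
Zone 33 central meridian λ₀ = 6×33 − 183 = 15°; Δλ = -0.4095°.
Transverse Mercator on WGS84 with k₀ = 0.9996 gives E = 471850.090 m, N = 5754444.082 m.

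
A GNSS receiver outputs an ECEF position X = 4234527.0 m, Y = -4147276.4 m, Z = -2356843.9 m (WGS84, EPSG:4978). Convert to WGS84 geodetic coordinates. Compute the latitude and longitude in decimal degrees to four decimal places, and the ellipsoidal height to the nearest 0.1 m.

λ = atan2(Y, X) = -44.40359964°; p = √(X²+Y²) = 5927151.1 m.
Bowring's method on WGS84 (a = 6378137 m, b = 6356752.314 m) gives φ = -21.81689969°, h = 3340.092 m.

lat -21.8169°, lon -44.4036°, h 3340.1 m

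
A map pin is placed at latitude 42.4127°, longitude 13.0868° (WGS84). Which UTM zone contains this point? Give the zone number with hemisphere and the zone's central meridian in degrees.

UTM zone = ⌊(λ + 180)/6⌋ + 1; 13.0868° ∈ [12°, 18°) → zone 33.
Hemisphere: N (φ ≥ 0).
Central meridian λ₀ = 6×33 − 183 = 15°.

Zone 33N, central meridian 15°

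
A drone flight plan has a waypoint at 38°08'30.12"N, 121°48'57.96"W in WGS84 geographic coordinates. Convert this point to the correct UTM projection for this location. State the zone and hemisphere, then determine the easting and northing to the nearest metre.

Zone 10N: E 603745 m, N 4222199 m

Longitude -121.8161° lies in the 6° band [-126°, -120°), giving zone 10; latitude is north of the equator, so 10N.
Zone 10 central meridian λ₀ = 6×10 − 183 = -123°; Δλ = +1.1839°.
Transverse Mercator on WGS84 with k₀ = 0.9996 gives E = 603744.703 m, N = 4222199.147 m.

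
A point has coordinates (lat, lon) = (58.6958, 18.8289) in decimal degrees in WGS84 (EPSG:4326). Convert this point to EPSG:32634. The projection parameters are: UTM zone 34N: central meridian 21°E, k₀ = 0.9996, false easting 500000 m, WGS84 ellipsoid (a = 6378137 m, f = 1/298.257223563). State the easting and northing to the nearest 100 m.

Zone 34 central meridian λ₀ = 6×34 − 183 = 21°; Δλ = -2.1711°.
Transverse Mercator on WGS84 with k₀ = 0.9996 gives E = 374180.715 m, N = 6508217.143 m.

E 374200 m, N 6508200 m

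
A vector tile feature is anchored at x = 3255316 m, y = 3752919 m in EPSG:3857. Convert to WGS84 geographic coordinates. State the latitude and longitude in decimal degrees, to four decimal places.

lat 31.9208°, lon 29.2430°

R = 6378137 m. λ = x/R = 29.24300117°.
φ = 2·arctan(exp(y/R)) − 90° = 2·arctan(1.80111) − 90° = 31.92080091°.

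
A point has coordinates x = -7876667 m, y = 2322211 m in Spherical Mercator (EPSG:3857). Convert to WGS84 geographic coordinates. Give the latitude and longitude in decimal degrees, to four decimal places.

R = 6378137 m. λ = x/R = -70.75730354°.
φ = 2·arctan(exp(y/R)) − 90° = 2·arctan(1.43920) − 90° = 20.41459823°.

lat 20.4146°, lon -70.7573°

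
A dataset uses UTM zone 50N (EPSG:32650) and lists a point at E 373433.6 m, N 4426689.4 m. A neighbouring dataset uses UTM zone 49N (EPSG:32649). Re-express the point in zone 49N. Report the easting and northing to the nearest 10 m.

E 885810 m, N 4435420 m

UTM 50N → geographic: φ = 39.98090008°, λ = 115.51770025°.
UTM 49N (λ₀ = 111°) forward: E = 885807.242 m, N = 4435421.471 m.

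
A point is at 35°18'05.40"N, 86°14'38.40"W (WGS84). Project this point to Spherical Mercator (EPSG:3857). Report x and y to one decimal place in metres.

Web Mercator is spherical with R = a = 6378137 m.
x = R·λ = 6378137 × -1.505241760 = -9600638.164 m.
y = R·ln tan(π/4 + φ/2) = 6378137 × 0.659272394 = 4204929.6498 m.

x -9600638.2 m, y 4204929.6 m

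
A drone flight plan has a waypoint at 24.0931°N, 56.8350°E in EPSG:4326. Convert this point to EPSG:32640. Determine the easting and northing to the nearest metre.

Zone 40 central meridian λ₀ = 6×40 − 183 = 57°; Δλ = -0.1650°.
Transverse Mercator on WGS84 with k₀ = 0.9996 gives E = 483229.753 m, N = 2664543.924 m.

E 483230 m, N 2664544 m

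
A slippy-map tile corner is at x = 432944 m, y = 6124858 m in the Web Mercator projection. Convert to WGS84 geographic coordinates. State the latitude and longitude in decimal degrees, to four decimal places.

lat 48.1081°, lon 3.8892°

R = 6378137 m. λ = x/R = 3.88920212°.
φ = 2·arctan(exp(y/R)) − 90° = 2·arctan(2.61245) − 90° = 48.10810179°.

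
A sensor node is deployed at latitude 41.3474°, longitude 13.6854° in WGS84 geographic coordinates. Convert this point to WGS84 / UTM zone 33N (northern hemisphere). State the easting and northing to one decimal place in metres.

E 390021.4 m, N 4578156.5 m

Zone 33 central meridian λ₀ = 6×33 − 183 = 15°; Δλ = -1.3146°.
Transverse Mercator on WGS84 with k₀ = 0.9996 gives E = 390021.421 m, N = 4578156.497 m.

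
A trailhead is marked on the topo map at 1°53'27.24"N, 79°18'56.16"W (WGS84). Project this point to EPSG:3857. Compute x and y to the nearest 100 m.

x -8829400 m, y 210500 m

Web Mercator is spherical with R = a = 6378137 m.
x = R·λ = 6378137 × -1.384318368 = -8829372.204 m.
y = R·ln tan(π/4 + φ/2) = 6378137 × 0.033008423 = 210532.246 m.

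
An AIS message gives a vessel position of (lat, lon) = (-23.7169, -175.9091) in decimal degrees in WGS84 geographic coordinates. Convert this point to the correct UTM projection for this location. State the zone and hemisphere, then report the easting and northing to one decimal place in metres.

Longitude -175.9091° lies in the 6° band [-180°, -174°), giving zone 1; latitude is south of the equator, so 1S.
Zone 1 central meridian λ₀ = 6×1 − 183 = -177°; Δλ = +1.0909°.
Transverse Mercator on WGS84 with k₀ = 0.9996 gives E = 611202.562 m, N = 7376690.157 m.

Zone 1S: E 611202.6 m, N 7376690.2 m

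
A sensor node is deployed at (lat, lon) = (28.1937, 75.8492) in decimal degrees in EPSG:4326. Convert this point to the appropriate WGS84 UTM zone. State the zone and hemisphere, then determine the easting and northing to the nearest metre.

Zone 43N: E 583347 m, N 3118952 m

Longitude 75.8492° lies in the 6° band [72°, 78°), giving zone 43; latitude is north of the equator, so 43N.
Zone 43 central meridian λ₀ = 6×43 − 183 = 75°; Δλ = +0.8492°.
Transverse Mercator on WGS84 with k₀ = 0.9996 gives E = 583347.409 m, N = 3118951.644 m.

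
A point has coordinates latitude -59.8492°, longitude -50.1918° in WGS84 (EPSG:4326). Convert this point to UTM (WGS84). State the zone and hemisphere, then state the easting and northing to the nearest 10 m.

Zone 22S: E 545280 m, N 3365110 m

Longitude -50.1918° lies in the 6° band [-54°, -48°), giving zone 22; latitude is south of the equator, so 22S.
Zone 22 central meridian λ₀ = 6×22 − 183 = -51°; Δλ = +0.8082°.
Transverse Mercator on WGS84 with k₀ = 0.9996 gives E = 545283.778 m, N = 3365106.691 m.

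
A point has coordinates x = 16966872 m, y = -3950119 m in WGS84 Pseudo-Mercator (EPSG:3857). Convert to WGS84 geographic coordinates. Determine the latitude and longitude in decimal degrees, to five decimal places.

lat -33.41200°, lon 152.41600°

R = 6378137 m. λ = x/R = 152.41600441°.
φ = 2·arctan(exp(y/R)) − 90° = 2·arctan(0.53831) − 90° = -33.41200277°.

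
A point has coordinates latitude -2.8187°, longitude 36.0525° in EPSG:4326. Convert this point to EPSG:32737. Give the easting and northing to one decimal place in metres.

E 172266.4 m, N 9688031.6 m

Zone 37 central meridian λ₀ = 6×37 − 183 = 39°; Δλ = -2.9475°.
Transverse Mercator on WGS84 with k₀ = 0.9996 gives E = 172266.351 m, N = 9688031.611 m.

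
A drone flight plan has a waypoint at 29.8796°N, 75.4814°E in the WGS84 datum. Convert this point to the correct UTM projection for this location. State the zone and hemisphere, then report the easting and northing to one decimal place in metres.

Longitude 75.4814° lies in the 6° band [72°, 78°), giving zone 43; latitude is north of the equator, so 43N.
Zone 43 central meridian λ₀ = 6×43 − 183 = 75°; Δλ = +0.4814°.
Transverse Mercator on WGS84 with k₀ = 0.9996 gives E = 546486.138 m, N = 3305541.469 m.

Zone 43N: E 546486.1 m, N 3305541.5 m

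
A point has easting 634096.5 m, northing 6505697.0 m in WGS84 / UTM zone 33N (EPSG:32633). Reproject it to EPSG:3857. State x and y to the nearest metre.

x 1927196 m, y 8109550 m

Unproject from UTM 33N (λ₀ = 15°) → φ = 58.67069958°, λ = 17.31230034°.
Web Mercator (R = 6378137 m): x = 1927196.458 m, y = 8109550.287 m.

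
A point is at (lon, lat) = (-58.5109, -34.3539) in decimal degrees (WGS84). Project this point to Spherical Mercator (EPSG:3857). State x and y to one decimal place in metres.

Web Mercator is spherical with R = a = 6378137 m.
x = R·λ = 6378137 × -1.021207853 = -6513403.594 m.
y = R·ln tan(π/4 + φ/2) = 6378137 × -0.639124202 = -4076421.720 m.

x -6513403.6 m, y -4076421.7 m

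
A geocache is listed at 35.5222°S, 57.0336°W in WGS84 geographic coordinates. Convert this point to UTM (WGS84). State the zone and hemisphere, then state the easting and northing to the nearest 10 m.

Longitude -57.0336° lies in the 6° band [-60°, -54°), giving zone 21; latitude is south of the equator, so 21S.
Zone 21 central meridian λ₀ = 6×21 − 183 = -57°; Δλ = -0.0336°.
Transverse Mercator on WGS84 with k₀ = 0.9996 gives E = 496953.550 m, N = 6069043.921 m.

Zone 21S: E 496950 m, N 6069040 m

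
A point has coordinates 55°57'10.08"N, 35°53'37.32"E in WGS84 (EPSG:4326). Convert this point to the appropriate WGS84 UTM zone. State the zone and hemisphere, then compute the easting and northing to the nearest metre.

Longitude 35.8937° lies in the 6° band [30°, 36°), giving zone 36; latitude is north of the equator, so 36N.
Zone 36 central meridian λ₀ = 6×36 − 183 = 33°; Δλ = +2.8937°.
Transverse Mercator on WGS84 with k₀ = 0.9996 gives E = 680665.000 m, N = 6204607.824 m.

Zone 36N: E 680665 m, N 6204608 m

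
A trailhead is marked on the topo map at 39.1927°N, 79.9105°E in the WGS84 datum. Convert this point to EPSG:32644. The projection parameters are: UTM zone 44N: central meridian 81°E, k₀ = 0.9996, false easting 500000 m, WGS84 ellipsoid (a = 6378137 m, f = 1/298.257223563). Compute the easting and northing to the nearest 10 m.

Zone 44 central meridian λ₀ = 6×44 − 183 = 81°; Δλ = -1.0895°.
Transverse Mercator on WGS84 with k₀ = 0.9996 gives E = 405913.563 m, N = 4338726.391 m.

E 405910 m, N 4338730 m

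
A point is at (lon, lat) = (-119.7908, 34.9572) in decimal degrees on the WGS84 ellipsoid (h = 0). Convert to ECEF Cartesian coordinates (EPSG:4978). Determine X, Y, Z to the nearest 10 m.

WGS84: a = 6378137 m, e² = 0.006694380; N(φ) = a/√(1−e²sin²φ) = 6385157.144 m.
X = (N+h)·cosφ·cosλ = -2600009.514 m; Y = (N+h)·cosφ·sinλ = -4541563.341 m; Z = (N(1−e²)+h)·sinφ = 3633976.362 m.

X -2600010 m, Y -4541560 m, Z 3633980 m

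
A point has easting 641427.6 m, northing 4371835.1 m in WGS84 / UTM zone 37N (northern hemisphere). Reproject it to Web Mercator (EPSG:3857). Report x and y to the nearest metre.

x 4524525 m, y 4791312 m

Unproject from UTM 37N (λ₀ = 39°) → φ = 39.48450017°, λ = 40.64449945°.
Web Mercator (R = 6378137 m): x = 4524524.982 m, y = 4791311.604 m.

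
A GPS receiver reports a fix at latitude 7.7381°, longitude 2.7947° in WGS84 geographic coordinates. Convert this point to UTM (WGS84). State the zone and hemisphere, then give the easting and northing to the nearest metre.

Zone 31N: E 477362 m, N 855350 m

Longitude 2.7947° lies in the 6° band [0°, 6°), giving zone 31; latitude is north of the equator, so 31N.
Zone 31 central meridian λ₀ = 6×31 − 183 = 3°; Δλ = -0.2053°.
Transverse Mercator on WGS84 with k₀ = 0.9996 gives E = 477361.856 m, N = 855350.043 m.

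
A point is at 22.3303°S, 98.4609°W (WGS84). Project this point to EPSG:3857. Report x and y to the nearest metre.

Web Mercator is spherical with R = a = 6378137 m.
x = R·λ = 6378137 × -1.718466889 = -10960617.251 m.
y = R·ln tan(π/4 + φ/2) = 6378137 × -0.399995824 = -2551228.168 m.

x -10960617 m, y -2551228 m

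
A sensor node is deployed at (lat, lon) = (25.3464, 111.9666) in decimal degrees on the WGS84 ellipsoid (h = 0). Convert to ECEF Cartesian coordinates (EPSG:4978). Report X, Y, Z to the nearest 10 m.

X -2157500 m, Y 5348970 m, Z 2713800 m

WGS84: a = 6378137 m, e² = 0.006694380; N(φ) = a/√(1−e²sin²φ) = 6382053.011 m.
X = (N+h)·cosφ·cosλ = -2157497.733 m; Y = (N+h)·cosφ·sinλ = 5348969.605 m; Z = (N(1−e²)+h)·sinφ = 2713802.636 m.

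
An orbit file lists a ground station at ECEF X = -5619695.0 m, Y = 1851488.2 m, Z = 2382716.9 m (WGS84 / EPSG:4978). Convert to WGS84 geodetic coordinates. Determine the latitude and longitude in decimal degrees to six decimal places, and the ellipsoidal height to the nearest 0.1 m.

λ = atan2(Y, X) = 161.76479981°; p = √(X²+Y²) = 5916838.7 m.
Bowring's method on WGS84 (a = 6378137 m, b = 6356752.314 m) gives φ = 22.06829955°, h = 3442.891 m.

lat 22.068300°, lon 161.764800°, h 3442.9 m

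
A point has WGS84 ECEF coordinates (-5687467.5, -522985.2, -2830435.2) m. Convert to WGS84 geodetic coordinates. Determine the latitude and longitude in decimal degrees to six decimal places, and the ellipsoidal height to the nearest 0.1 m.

lat -26.515100°, lon -174.746200°, h 432.8 m

λ = atan2(Y, X) = -174.74620042°; p = √(X²+Y²) = 5711462.2 m.
Bowring's method on WGS84 (a = 6378137 m, b = 6356752.314 m) gives φ = -26.51509974°, h = 432.775 m.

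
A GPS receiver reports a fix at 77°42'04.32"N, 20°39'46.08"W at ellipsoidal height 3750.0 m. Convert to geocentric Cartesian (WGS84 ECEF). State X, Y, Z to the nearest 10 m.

X 1276040 m, Y -481230 m, Z 6213580 m

WGS84: a = 6378137 m, e² = 0.006694380; N(φ) = a/√(1−e²sin²φ) = 6398615.376 m.
X = (N+h)·cosφ·cosλ = 1276040.745 m; Y = (N+h)·cosφ·sinλ = -481229.069 m; Z = (N(1−e²)+h)·sinφ = 6213579.614 m.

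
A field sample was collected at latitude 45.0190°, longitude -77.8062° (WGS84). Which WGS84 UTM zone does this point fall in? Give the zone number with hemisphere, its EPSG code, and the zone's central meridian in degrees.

UTM zone = ⌊(λ + 180)/6⌋ + 1; -77.8062° ∈ [-78°, -72°) → zone 18.
Hemisphere: N (φ ≥ 0).
Central meridian λ₀ = 6×18 − 183 = -75°.
EPSG code: 32618.

Zone 18N (EPSG:32618), central meridian -75°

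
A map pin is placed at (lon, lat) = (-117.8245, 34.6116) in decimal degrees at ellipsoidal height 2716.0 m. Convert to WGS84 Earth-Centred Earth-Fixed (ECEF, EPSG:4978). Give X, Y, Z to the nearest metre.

X -2453903 m, Y -4649420 m, Z 3604031 m

WGS84: a = 6378137 m, e² = 0.006694380; N(φ) = a/√(1−e²sin²φ) = 6385036.077 m.
X = (N+h)·cosφ·cosλ = -2453902.574 m; Y = (N+h)·cosφ·sinλ = -4649420.270 m; Z = (N(1−e²)+h)·sinφ = 3604030.556 m.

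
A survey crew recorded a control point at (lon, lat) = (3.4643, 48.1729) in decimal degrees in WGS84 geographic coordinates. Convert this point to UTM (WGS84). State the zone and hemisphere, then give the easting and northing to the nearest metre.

Zone 31N: E 534519 m, N 5335622 m

Longitude 3.4643° lies in the 6° band [0°, 6°), giving zone 31; latitude is north of the equator, so 31N.
Zone 31 central meridian λ₀ = 6×31 − 183 = 3°; Δλ = +0.4643°.
Transverse Mercator on WGS84 with k₀ = 0.9996 gives E = 534518.764 m, N = 5335621.853 m.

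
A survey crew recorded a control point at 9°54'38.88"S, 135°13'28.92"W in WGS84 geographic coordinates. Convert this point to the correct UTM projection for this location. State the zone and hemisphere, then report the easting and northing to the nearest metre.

Zone 8S: E 475367 m, N 8904441 m

Longitude -135.2247° lies in the 6° band [-138°, -132°), giving zone 8; latitude is south of the equator, so 8S.
Zone 8 central meridian λ₀ = 6×8 − 183 = -135°; Δλ = -0.2247°.
Transverse Mercator on WGS84 with k₀ = 0.9996 gives E = 475367.143 m, N = 8904441.435 m.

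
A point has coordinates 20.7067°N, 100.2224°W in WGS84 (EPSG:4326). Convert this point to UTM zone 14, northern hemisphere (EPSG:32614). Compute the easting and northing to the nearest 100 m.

Zone 14 central meridian λ₀ = 6×14 − 183 = -99°; Δλ = -1.2224°.
Transverse Mercator on WGS84 with k₀ = 0.9996 gives E = 372703.604 m, N = 2290168.073 m.

E 372700 m, N 2290200 m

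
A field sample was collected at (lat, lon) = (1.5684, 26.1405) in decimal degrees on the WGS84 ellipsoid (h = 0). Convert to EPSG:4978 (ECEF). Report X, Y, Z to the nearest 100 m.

WGS84: a = 6378137 m, e² = 0.006694380; N(φ) = a/√(1−e²sin²φ) = 6378152.993 m.
X = (N+h)·cosφ·cosλ = 5723627.306 m; Y = (N+h)·cosφ·sinλ = 2808994.596 m; Z = (N(1−e²)+h)·sinφ = 173403.471 m.

X 5723600 m, Y 2809000 m, Z 173400 m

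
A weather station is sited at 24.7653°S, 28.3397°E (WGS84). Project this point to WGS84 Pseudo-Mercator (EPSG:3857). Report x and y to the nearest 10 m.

Web Mercator is spherical with R = a = 6378137 m.
x = R·λ = 6378137 × 0.494621074 = 3154760.973 m.
y = R·ln tan(π/4 + φ/2) = 6378137 × -0.446359875 = -2846944.434 m.

x 3154760 m, y -2846940 m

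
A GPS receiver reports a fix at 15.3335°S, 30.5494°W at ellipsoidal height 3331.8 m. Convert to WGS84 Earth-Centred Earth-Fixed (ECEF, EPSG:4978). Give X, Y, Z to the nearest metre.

X 5301276 m, Y -3128850 m, Z -1676598 m

WGS84: a = 6378137 m, e² = 0.006694380; N(φ) = a/√(1−e²sin²φ) = 6379630.382 m.
X = (N+h)·cosφ·cosλ = 5301276.015 m; Y = (N+h)·cosφ·sinλ = -3128849.990 m; Z = (N(1−e²)+h)·sinφ = -1676597.676 m.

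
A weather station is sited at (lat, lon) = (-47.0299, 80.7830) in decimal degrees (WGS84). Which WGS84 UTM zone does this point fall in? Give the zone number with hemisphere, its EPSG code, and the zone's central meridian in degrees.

UTM zone = ⌊(λ + 180)/6⌋ + 1; 80.7830° ∈ [78°, 84°) → zone 44.
Hemisphere: S (φ < 0).
Central meridian λ₀ = 6×44 − 183 = 81°.
EPSG code: 32744.

Zone 44S (EPSG:32744), central meridian 81°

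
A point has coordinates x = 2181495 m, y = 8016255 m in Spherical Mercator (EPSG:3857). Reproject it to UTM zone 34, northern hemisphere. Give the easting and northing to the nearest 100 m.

Web Mercator inverse (R = 6378137 m) → φ = 58.23220235°, λ = 19.59670301°.
UTM 34N forward: E = 417593.537 m, N = 6455420.480 m.

E 417600 m, N 6455400 m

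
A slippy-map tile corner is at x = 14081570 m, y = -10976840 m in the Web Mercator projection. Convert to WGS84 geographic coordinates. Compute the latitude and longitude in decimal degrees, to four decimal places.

R = 6378137 m. λ = x/R = 126.49689555°.
φ = 2·arctan(exp(y/R)) − 90° = 2·arctan(0.17889) − 90° = -69.71580149°.

lat -69.7158°, lon 126.4969°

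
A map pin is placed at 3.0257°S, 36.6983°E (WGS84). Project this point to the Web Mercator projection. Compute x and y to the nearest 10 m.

x 4085240 m, y -336980 m

Web Mercator is spherical with R = a = 6378137 m.
x = R·λ = 6378137 × 0.640506165 = 4085236.069 m.
y = R·ln tan(π/4 + φ/2) = 6378137 × -0.052832989 = -336976.042 m.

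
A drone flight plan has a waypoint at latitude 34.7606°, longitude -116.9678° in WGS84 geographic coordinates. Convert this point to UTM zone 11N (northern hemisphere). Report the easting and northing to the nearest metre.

Zone 11 central meridian λ₀ = 6×11 − 183 = -117°; Δλ = +0.0322°.
Transverse Mercator on WGS84 with k₀ = 0.9996 gives E = 502946.835 m, N = 3846495.511 m.

E 502947 m, N 3846496 m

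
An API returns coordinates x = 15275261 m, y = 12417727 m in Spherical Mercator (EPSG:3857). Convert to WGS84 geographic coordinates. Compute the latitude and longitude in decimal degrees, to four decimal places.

lat 73.7560°, lon 137.2200°

R = 6378137 m. λ = x/R = 137.22000425°.
φ = 2·arctan(exp(y/R)) − 90° = 2·arctan(7.00708) − 90° = 73.75599963°.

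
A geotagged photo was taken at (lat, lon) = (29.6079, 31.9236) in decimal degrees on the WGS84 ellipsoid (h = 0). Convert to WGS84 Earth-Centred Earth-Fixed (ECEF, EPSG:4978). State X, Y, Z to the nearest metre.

X 4710465 m, Y 2934699 m, Z 3132659 m

WGS84: a = 6378137 m, e² = 0.006694380; N(φ) = a/√(1−e²sin²φ) = 6383354.582 m.
X = (N+h)·cosφ·cosλ = 4710465.317 m; Y = (N+h)·cosφ·sinλ = 2934699.070 m; Z = (N(1−e²)+h)·sinφ = 3132658.784 m.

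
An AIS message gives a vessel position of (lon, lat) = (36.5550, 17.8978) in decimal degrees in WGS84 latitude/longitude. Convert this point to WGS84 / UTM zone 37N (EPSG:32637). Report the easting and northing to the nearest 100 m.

E 241000 m, N 1980600 m

Zone 37 central meridian λ₀ = 6×37 − 183 = 39°; Δλ = -2.4450°.
Transverse Mercator on WGS84 with k₀ = 0.9996 gives E = 240952.992 m, N = 1980577.944 m.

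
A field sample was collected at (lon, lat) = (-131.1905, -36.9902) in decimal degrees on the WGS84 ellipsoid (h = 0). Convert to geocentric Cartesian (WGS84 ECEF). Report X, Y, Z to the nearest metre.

WGS84: a = 6378137 m, e² = 0.006694380; N(φ) = a/√(1−e²sin²φ) = 6385879.716 m.
X = (N+h)·cosφ·cosλ = -3359106.413 m; Y = (N+h)·cosφ·sinλ = -3838360.287 m; Z = (N(1−e²)+h)·sinφ = -3816524.524 m.

X -3359106 m, Y -3838360 m, Z -3816525 m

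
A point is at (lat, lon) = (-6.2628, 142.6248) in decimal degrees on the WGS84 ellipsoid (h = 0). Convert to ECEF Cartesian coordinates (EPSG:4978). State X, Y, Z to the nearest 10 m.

X -5038510 m, Y 3848780 m, Z -691150 m

WGS84: a = 6378137 m, e² = 0.006694380; N(φ) = a/√(1−e²sin²φ) = 6378391.075 m.
X = (N+h)·cosφ·cosλ = -5038513.095 m; Y = (N+h)·cosφ·sinλ = 3848779.574 m; Z = (N(1−e²)+h)·sinφ = -691153.933 m.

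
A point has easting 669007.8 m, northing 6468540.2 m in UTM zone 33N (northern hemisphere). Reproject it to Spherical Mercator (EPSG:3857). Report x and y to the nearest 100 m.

Unproject from UTM 33N (λ₀ = 15°) → φ = 58.32519958°, λ = 17.88600023°.
Web Mercator (R = 6378137 m): x = 1991060.437 m, y = 8035944.331 m.

x 1991100 m, y 8035900 m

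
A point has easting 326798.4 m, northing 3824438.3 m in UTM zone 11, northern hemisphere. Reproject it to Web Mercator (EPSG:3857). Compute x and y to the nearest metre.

Unproject from UTM 11N (λ₀ = -117°) → φ = 34.54709986°, λ = -118.88760040°.
Web Mercator (R = 6378137 m): x = -13234507.138 m, y = 4102502.890 m.

x -13234507 m, y 4102503 m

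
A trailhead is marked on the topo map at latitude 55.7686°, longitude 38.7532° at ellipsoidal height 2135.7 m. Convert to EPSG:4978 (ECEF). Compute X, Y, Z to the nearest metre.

WGS84: a = 6378137 m, e² = 0.006694380; N(φ) = a/√(1−e²sin²φ) = 6392780.328 m.
X = (N+h)·cosφ·cosλ = 2805410.456 m; Y = (N+h)·cosφ·sinλ = 2251837.557 m; Z = (N(1−e²)+h)·sinφ = 5251757.829 m.

X 2805410 m, Y 2251838 m, Z 5251758 m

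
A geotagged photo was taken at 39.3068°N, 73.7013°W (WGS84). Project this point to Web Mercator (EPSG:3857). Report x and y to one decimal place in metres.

Web Mercator is spherical with R = a = 6378137 m.
x = R·λ = 6378137 × -1.286330348 = -8204391.187 m.
y = R·ln tan(π/4 + φ/2) = 6378137 × 0.747195271 = 4765713.806 m.

x -8204391.2 m, y 4765713.8 m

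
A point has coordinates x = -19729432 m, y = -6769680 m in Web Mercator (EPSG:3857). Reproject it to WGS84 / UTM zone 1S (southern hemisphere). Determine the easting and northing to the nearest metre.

E 483979 m, N 4257699 m

Web Mercator inverse (R = 6378137 m) → φ = -51.83130211°, λ = -177.23250313°.
UTM 1S forward: E = 483978.615 m, N = 4257699.020 m.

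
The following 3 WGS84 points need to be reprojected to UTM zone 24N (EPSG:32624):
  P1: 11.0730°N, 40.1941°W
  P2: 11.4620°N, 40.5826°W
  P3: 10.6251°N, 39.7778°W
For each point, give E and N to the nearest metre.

P1: E 369575 m, N 1224312 m; P2: E 327365 m, N 1267538 m; P3: E 414922 m, N 1174634 m

UTM zone 24N: λ₀ = -39°, k₀ = 0.9996.
P1 (11.0730°, -40.1941°) → (369575.327, 1224312.151) m.
P2 (11.4620°, -40.5826°) → (327365.158, 1267537.652) m.
P3 (10.6251°, -39.7778°) → (414922.123, 1174633.550) m.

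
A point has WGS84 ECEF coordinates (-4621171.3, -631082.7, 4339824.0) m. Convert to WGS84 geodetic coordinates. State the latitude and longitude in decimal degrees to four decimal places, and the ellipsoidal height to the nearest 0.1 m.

λ = atan2(Y, X) = -172.22359962°; p = √(X²+Y²) = 4664063.6 m.
Bowring's method on WGS84 (a = 6378137 m, b = 6356752.314 m) gives φ = 43.12950013°, h = 2649.868 m.

lat 43.1295°, lon -172.2236°, h 2649.9 m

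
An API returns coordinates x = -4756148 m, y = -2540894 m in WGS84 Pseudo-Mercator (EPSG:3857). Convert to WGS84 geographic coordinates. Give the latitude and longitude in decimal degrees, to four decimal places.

R = 6378137 m. λ = x/R = -42.72520442°.
φ = 2·arctan(exp(y/R)) − 90° = 2·arctan(0.67141) − 90° = -22.24440186°.

lat -22.2444°, lon -42.7252°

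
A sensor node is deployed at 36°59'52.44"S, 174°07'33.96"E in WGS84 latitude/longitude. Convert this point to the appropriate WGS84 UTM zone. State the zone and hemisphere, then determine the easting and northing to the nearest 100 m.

Zone 60S: E 244300 m, N 5901500 m

Longitude 174.1261° lies in the 6° band [174°, 180°), giving zone 60; latitude is south of the equator, so 60S.
Zone 60 central meridian λ₀ = 6×60 − 183 = 177°; Δλ = -2.8739°.
Transverse Mercator on WGS84 with k₀ = 0.9996 gives E = 244254.819 m, N = 5901498.899 m.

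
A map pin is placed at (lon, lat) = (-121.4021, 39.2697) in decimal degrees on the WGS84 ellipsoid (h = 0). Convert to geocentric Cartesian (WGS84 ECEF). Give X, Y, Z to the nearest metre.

WGS84: a = 6378137 m, e² = 0.006694380; N(φ) = a/√(1−e²sin²φ) = 6386707.720 m.
X = (N+h)·cosφ·cosλ = -2576250.232 m; Y = (N+h)·cosφ·sinλ = -4220227.578 m; Z = (N(1−e²)+h)·sinφ = 4015541.558 m.

X -2576250 m, Y -4220228 m, Z 4015542 m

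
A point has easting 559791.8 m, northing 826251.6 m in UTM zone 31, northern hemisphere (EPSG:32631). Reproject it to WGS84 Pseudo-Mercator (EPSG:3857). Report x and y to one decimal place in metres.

Unproject from UTM 31N (λ₀ = 3°) → φ = 7.47460024°, λ = 3.54190031°.
Web Mercator (R = 6378137 m): x = 394282.539 m, y = 834438.929 m.

x 394282.5 m, y 834438.9 m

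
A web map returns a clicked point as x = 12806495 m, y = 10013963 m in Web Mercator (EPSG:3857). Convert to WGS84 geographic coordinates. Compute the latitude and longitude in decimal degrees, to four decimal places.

lat 66.4961°, lon 115.0427°

R = 6378137 m. λ = x/R = 115.04270195°.
φ = 2·arctan(exp(y/R)) − 90° = 2·arctan(4.80687) − 90° = 66.49610158°.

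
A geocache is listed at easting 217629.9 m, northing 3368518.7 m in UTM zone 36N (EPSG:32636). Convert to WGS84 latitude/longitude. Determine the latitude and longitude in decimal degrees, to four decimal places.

Zone 36N: λ₀ = 33°, k₀ = 0.9996, false easting 500000 m.
Meridian distance M = (N − FN)/k₀ = 3369866.6 m.
Inverse transverse Mercator on WGS84 gives φ = 30.41569973°, λ = 30.06060019°.

lat 30.4157°, lon 30.0606°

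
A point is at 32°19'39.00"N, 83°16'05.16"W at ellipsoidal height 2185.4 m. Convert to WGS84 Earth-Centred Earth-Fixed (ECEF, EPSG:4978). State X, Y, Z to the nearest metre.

X 632606 m, Y -5359366 m, Z 3392343 m

WGS84: a = 6378137 m, e² = 0.006694380; N(φ) = a/√(1−e²sin²φ) = 6384250.823 m.
X = (N+h)·cosφ·cosλ = 632606.039 m; Y = (N+h)·cosφ·sinλ = -5359365.772 m; Z = (N(1−e²)+h)·sinφ = 3392342.954 m.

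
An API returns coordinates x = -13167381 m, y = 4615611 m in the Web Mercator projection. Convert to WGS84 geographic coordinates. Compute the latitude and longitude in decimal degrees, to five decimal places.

R = 6378137 m. λ = x/R = -118.28459604°.
φ = 2·arctan(exp(y/R)) − 90° = 2·arctan(2.06197) − 90° = 38.25570079°.

lat 38.25570°, lon -118.28460°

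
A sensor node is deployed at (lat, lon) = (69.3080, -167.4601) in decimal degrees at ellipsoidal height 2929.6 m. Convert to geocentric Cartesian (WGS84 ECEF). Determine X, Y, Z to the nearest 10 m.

WGS84: a = 6378137 m, e² = 0.006694380; N(φ) = a/√(1−e²sin²φ) = 6396902.885 m.
X = (N+h)·cosφ·cosλ = -2207399.610 m; Y = (N+h)·cosφ·sinλ = -490981.715 m; Z = (N(1−e²)+h)·sinφ = 5946939.985 m.

X -2207400 m, Y -490980 m, Z 5946940 m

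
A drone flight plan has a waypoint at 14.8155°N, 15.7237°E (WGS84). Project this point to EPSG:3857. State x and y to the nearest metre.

x 1750354 m, y 1667946 m

Web Mercator is spherical with R = a = 6378137 m.
x = R·λ = 6378137 × 0.274430336 = 1750354.277 m.
y = R·ln tan(π/4 + φ/2) = 6378137 × 0.261509953 = 1667946.307 m.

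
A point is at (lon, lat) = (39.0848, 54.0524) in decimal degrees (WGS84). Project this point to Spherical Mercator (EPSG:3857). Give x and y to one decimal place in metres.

Web Mercator is spherical with R = a = 6378137 m.
x = R·λ = 6378137 × 0.682158447 = 4350900.034 m.
y = R·ln tan(π/4 + φ/2) = 6378137 × 1.125734126 = 7180086.479 m.

x 4350900.0 m, y 7180086.5 m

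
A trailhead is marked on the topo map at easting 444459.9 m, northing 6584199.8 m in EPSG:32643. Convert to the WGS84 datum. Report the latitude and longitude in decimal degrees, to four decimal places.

lat 59.3928°, lon 74.0221°

Zone 43N: λ₀ = 75°, k₀ = 0.9996, false easting 500000 m.
Meridian distance M = (N − FN)/k₀ = 6586834.5 m.
Inverse transverse Mercator on WGS84 gives φ = 59.39279998°, λ = 74.02209999°.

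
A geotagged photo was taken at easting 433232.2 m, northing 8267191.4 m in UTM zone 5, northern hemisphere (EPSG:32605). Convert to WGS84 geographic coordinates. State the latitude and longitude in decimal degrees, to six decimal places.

lat 74.483100°, lon -155.236402°

Zone 5N: λ₀ = -153°, k₀ = 0.9996, false easting 500000 m.
Meridian distance M = (N − FN)/k₀ = 8270499.6 m.
Inverse transverse Mercator on WGS84 gives φ = 74.48309979°, λ = -155.23640158°.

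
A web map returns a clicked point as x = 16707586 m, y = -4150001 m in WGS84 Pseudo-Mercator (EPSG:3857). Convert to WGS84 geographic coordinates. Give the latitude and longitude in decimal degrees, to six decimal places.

lat -34.897798°, lon 150.086799°

R = 6378137 m. λ = x/R = 150.08679865°.
φ = 2·arctan(exp(y/R)) − 90° = 2·arctan(0.52170) − 90° = -34.89779830°.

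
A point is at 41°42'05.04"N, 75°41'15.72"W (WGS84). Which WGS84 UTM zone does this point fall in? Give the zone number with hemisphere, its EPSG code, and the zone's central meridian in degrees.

UTM zone = ⌊(λ + 180)/6⌋ + 1; -75.6877° ∈ [-78°, -72°) → zone 18.
Hemisphere: N (φ ≥ 0).
Central meridian λ₀ = 6×18 − 183 = -75°.
EPSG code: 32618.

Zone 18N (EPSG:32618), central meridian -75°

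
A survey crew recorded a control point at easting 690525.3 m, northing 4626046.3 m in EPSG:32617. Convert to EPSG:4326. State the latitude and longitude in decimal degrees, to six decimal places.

lat 41.763400°, lon -78.708000°

Zone 17N: λ₀ = -81°, k₀ = 0.9996, false easting 500000 m.
Meridian distance M = (N − FN)/k₀ = 4627897.5 m.
Inverse transverse Mercator on WGS84 gives φ = 41.76340037°, λ = -78.70800048°.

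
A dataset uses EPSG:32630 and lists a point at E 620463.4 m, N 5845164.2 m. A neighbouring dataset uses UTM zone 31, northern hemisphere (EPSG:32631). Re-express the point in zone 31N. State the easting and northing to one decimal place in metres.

E 215487.1 m, N 5852007.9 m

UTM 30N → geographic: φ = 52.74289986°, λ = -1.21550074°.
UTM 31N (λ₀ = 3°) forward: E = 215487.073 m, N = 5852007.933 m.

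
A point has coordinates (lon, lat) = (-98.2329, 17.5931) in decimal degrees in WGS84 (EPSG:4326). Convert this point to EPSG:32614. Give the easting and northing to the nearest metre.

E 581393 m, N 1945333 m

Zone 14 central meridian λ₀ = 6×14 − 183 = -99°; Δλ = +0.7671°.
Transverse Mercator on WGS84 with k₀ = 0.9996 gives E = 581393.426 m, N = 1945333.339 m.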